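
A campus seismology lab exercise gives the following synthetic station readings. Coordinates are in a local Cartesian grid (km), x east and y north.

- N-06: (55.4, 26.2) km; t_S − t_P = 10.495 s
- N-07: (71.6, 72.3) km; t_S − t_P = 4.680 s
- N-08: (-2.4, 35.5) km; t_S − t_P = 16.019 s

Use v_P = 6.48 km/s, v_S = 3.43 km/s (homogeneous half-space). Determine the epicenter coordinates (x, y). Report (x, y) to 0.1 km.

(102.7, 86.3)

Distance from S−P lag: d = Δt · v_P v_S / (v_P − v_S) = Δt · (6.48·3.43)/(6.48−3.43) ≈ 7.2873·Δt.
So d_N-06 = 76.48, d_N-07 = 34.10, d_N-08 = 116.74 km.
Circle about each station: (x − 55.4)² + (y − 26.2)² = 76.48²; (x − 71.6)² + (y − 72.3)² = 34.10²; (x + 2.4)² + (y − 35.5)² = 116.74².
Subtracting pairs of circle equations eliminates x²+y² and gives linear equations (the radical axes):
32.4 x + 92.2 y = 11284.63
-115.6 x + 18.6 y = -10268.63
Solving the 2×2 system: x ≈ 102.7, y ≈ 86.3 km.
Check against N-06 (with the unrounded x, y): √((x − 55.4)²+(y − 26.2)²) = 76.49 ≈ 76.48 km. ✓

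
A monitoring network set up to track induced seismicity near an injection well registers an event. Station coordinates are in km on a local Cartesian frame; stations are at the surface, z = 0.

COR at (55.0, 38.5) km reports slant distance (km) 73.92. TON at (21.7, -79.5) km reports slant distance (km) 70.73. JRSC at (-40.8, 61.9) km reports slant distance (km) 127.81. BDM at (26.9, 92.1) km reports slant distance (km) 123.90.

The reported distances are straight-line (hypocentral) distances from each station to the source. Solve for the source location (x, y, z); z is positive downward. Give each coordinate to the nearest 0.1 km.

(45.6, -24.5, 37.5)

Each station gives a sphere (x−x_i)² + (y−y_i)² + z² = d_i² (stations at z=0).
Subtracting the COR sphere from TON and JRSC: z² cancels, leaving linear equations in x and y:
-66.6 x − 236.0 y = 2745.32
-191.6 x + 46.8 y = -9882.23
Solving: x ≈ 45.593, y ≈ -24.499 km (keep extra digits for the depth step; rounded: 45.6, -24.5).
Then from the COR sphere: z² = 73.92² − (x − 55.0)² − (y − 38.5)² with x = 45.593, y = -24.499, so z ≈ 37.507 ≈ 37.5 km.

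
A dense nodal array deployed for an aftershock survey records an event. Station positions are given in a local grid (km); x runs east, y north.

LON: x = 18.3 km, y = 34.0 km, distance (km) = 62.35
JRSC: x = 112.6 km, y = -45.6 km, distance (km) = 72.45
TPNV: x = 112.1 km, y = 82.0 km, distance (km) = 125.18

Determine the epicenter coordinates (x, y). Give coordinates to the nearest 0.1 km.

x ≈ 43.8 km, y ≈ -22.9 km

Circle about each station: (x − 18.3)² + (y − 34.0)² = 62.35²; (x − 112.6)² + (y + 45.6)² = 72.45²; (x − 112.1)² + (y − 82.0)² = 125.18².
Subtracting the LON equation from the JRSC and TPNV equations removes the quadratic terms:
188.6 x − 159.2 y = 11905.75
187.6 x + 96.0 y = 6017.01
Solving the 2×2 system: x ≈ 43.8, y ≈ -22.9 km.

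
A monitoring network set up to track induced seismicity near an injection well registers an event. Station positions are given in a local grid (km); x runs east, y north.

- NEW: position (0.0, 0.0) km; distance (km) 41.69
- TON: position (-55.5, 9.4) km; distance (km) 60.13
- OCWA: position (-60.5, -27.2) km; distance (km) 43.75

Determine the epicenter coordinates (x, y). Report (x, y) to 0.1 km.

Circle about each station: x² + y² = 41.69²; (x + 55.5)² + (y − 9.4)² = 60.13²; (x + 60.5)² + (y + 27.2)² = 43.75².
Subtracting the NEW equation from the TON and OCWA equations removes the quadratic terms:
-111.0 x + 18.8 y = 1291.05
-121.0 x − 54.4 y = 4224.08
Solving the 2×2 system: x ≈ -18.0, y ≈ -37.6 km.

x ≈ -18.0 km, y ≈ -37.6 km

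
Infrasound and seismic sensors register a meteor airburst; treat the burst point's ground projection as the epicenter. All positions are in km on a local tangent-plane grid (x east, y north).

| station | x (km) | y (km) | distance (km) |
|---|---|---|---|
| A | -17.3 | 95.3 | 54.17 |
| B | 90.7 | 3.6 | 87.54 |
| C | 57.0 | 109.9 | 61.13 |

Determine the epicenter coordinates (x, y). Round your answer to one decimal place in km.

Circle about each station: (x + 17.3)² + (y − 95.3)² = 54.17²; (x − 90.7)² + (y − 3.6)² = 87.54²; (x − 57.0)² + (y − 109.9)² = 61.13².
Subtracting the A equation from the B and C equations removes the quadratic terms:
216.0 x − 183.4 y = -5870.79
148.6 x + 29.2 y = 5143.14
Solving the 2×2 system: x ≈ 23.0, y ≈ 59.1 km.

x ≈ 23.0 km, y ≈ 59.1 km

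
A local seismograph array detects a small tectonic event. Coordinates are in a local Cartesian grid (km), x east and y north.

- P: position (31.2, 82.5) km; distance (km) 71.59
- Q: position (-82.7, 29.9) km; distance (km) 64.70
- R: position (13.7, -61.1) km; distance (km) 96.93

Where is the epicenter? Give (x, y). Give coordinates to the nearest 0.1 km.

x ≈ -18.0 km, y ≈ 30.5 km

Circle about each station: (x − 31.2)² + (y − 82.5)² = 71.59²; (x + 82.7)² + (y − 29.9)² = 64.70²; (x − 13.7)² + (y + 61.1)² = 96.93².
Subtracting the P equation from the Q and R equations removes the quadratic terms:
-227.8 x − 105.2 y = 892.65
-35.0 x − 287.2 y = -8129.09
Solving the 2×2 system: x ≈ -18.0, y ≈ 30.5 km.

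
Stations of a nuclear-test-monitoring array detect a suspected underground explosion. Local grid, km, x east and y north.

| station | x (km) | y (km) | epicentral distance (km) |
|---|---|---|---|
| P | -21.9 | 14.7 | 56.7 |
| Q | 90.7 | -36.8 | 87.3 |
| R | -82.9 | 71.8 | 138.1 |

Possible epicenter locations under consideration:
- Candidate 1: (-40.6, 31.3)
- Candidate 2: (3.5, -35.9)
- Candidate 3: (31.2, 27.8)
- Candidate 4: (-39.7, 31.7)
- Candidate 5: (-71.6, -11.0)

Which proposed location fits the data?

For each candidate, compare |candidate − station| to the reported distance:
Candidate 1: residuals P 31.7, Q 60.6, R 79.5 → max 79.5 km
Candidate 2: residuals P 0.1, Q 0.1, R 0.0 → max 0.1 km
Candidate 3: residuals P 2.0, Q 0.5, R 15.8 → max 15.8 km
Candidate 4: residuals P 32.1, Q 60.0, R 79.2 → max 79.2 km
Candidate 5: residuals P 0.7, Q 77.0, R 54.5 → max 77.0 km
Only Candidate 2 has all residuals ≈ 0.

Candidate 2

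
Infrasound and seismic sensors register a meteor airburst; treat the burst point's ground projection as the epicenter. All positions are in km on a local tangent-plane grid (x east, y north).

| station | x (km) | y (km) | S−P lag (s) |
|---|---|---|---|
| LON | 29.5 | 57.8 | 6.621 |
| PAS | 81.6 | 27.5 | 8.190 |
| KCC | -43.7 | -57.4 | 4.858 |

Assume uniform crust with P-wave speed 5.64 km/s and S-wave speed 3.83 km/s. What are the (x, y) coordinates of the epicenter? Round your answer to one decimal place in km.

-7.9 km east, -11.8 km north

Distance from S−P lag: d = Δt · v_P v_S / (v_P − v_S) = Δt · (5.64·3.83)/(5.64−3.83) ≈ 11.9344·Δt.
So d_LON = 79.02, d_PAS = 97.74, d_KCC = 57.98 km.
Circle about each station: (x − 29.5)² + (y − 57.8)² = 79.02²; (x − 81.6)² + (y − 27.5)² = 97.74²; (x + 43.7)² + (y + 57.4)² = 57.98².
Subtracting the LON equation from the PAS and KCC equations removes the quadratic terms:
104.2 x − 60.6 y = -105.23
-146.4 x − 230.4 y = 3875.84
Solving the 2×2 system: x ≈ -7.9, y ≈ -11.8 km.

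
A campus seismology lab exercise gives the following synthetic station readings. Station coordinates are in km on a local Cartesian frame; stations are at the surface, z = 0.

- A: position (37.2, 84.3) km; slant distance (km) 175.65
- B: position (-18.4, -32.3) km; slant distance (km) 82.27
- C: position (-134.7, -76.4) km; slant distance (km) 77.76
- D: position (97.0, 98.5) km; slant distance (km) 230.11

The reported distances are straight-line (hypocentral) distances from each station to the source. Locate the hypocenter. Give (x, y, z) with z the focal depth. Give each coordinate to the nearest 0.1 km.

(-88.7, -30.5, 42.7)

Each station gives a sphere (x−x_i)² + (y−y_i)² + z² = d_i² (stations at z=0).
Subtracting the A sphere from B and C: z² cancels, leaving linear equations in x and y:
-111.2 x − 233.2 y = 16976.09
-343.8 x − 321.4 y = 40297.02
Solving: x ≈ -88.696, y ≈ -30.502 km (keep extra digits for the depth step; rounded: -88.7, -30.5).
Then from the A sphere: z² = 175.65² − (x − 37.2)² − (y − 84.3)² with x = -88.696, y = -30.502, so z ≈ 42.704 ≈ 42.7 km.
Check against D (with the unrounded solution): distance 230.10 ≈ 230.11 km. ✓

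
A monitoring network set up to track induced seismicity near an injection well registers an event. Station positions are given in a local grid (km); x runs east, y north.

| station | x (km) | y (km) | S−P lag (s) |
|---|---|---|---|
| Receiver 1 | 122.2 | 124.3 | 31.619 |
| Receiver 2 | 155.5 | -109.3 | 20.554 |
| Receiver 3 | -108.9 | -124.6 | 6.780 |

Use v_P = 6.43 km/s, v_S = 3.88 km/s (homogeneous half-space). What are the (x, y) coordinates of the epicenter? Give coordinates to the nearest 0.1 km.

(-43.7, -136.8)

Distance from S−P lag: d = Δt · v_P v_S / (v_P − v_S) = Δt · (6.43·3.88)/(6.43−3.88) ≈ 9.7837·Δt.
So d_Receiver 1 = 309.35, d_Receiver 2 = 201.09, d_Receiver 3 = 66.33 km.
Circle about each station: (x − 122.2)² + (y − 124.3)² = 309.35²; (x − 155.5)² + (y + 109.3)² = 201.09²; (x + 108.9)² + (y + 124.6)² = 66.33².
Subtracting the Receiver 1 equation from the Receiver 2 and Receiver 3 equations removes the quadratic terms:
66.6 x − 467.2 y = 61003.64
-462.2 x − 497.8 y = 88298.79
Solving the 2×2 system: x ≈ -43.7, y ≈ -136.8 km.
Check against Receiver 1 (with the unrounded x, y): √((x − 122.2)²+(y − 124.3)²) = 309.35 ≈ 309.35 km. ✓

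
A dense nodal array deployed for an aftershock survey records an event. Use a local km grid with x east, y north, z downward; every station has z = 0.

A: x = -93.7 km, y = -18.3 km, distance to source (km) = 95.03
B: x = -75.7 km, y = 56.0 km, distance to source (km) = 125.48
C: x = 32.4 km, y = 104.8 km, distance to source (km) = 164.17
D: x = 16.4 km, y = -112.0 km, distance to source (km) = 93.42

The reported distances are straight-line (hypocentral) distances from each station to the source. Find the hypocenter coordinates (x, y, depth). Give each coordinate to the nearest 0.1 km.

Each station gives a sphere (x−x_i)² + (y−y_i)² + z² = d_i² (stations at z=0).
Subtracting the A sphere from B and C: z² cancels, leaving linear equations in x and y:
36.0 x + 148.6 y = -6962.62
252.2 x + 246.2 y = -15002.87
Solving: x ≈ -18.006, y ≈ -42.493 km (keep extra digits for the depth step; rounded: -18.0, -42.5).
Then from the A sphere: z² = 95.03² − (x + 93.7)² − (y + 18.3)² with x = -18.006, y = -42.493, so z ≈ 52.114 ≈ 52.1 km.
Check against D (with the unrounded solution): distance 93.44 ≈ 93.42 km. ✓

x ≈ -18.0 km, y ≈ -42.5 km, depth ≈ 52.1 km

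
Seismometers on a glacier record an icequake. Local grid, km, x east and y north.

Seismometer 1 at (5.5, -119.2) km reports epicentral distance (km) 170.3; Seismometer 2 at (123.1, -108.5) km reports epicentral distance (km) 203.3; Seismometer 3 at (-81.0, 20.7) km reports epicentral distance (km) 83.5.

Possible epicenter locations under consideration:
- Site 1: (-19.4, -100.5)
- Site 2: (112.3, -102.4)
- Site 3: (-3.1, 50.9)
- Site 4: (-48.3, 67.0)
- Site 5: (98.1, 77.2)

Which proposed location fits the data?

Site 3

For each candidate, compare |candidate − station| to the reported distance:
Site 1: residuals Seismometer 1 139.2, Seismometer 2 60.6, Seismometer 3 52.5 → max 139.2 km
Site 2: residuals Seismometer 1 62.2, Seismometer 2 190.9, Seismometer 3 145.7 → max 190.9 km
Site 3: residuals Seismometer 1 0.0, Seismometer 2 0.0, Seismometer 3 0.0 → max 0.0 km
Site 4: residuals Seismometer 1 23.5, Seismometer 2 42.0, Seismometer 3 26.8 → max 42.0 km
Site 5: residuals Seismometer 1 46.8, Seismometer 2 15.9, Seismometer 3 104.3 → max 104.3 km
Only Site 3 has all residuals ≈ 0.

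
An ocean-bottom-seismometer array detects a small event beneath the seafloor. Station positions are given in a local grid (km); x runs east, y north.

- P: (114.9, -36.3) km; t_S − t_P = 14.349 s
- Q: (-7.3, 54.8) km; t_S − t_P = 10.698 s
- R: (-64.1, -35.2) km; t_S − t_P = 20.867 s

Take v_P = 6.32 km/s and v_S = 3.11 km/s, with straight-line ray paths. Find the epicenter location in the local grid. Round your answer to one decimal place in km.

49.8 km east, 22.7 km north

Distance from S−P lag: d = Δt · v_P v_S / (v_P − v_S) = Δt · (6.32·3.11)/(6.32−3.11) ≈ 6.1231·Δt.
So d_P = 87.86, d_Q = 65.51, d_R = 127.77 km.
Circle about each station: (x − 114.9)² + (y + 36.3)² = 87.86²; (x + 7.3)² + (y − 54.8)² = 65.51²; (x + 64.1)² + (y + 35.2)² = 127.77².
Subtracting pairs of circle equations eliminates x²+y² and gives linear equations (the radical axes):
-244.4 x + 182.2 y = -8035.55
-358.0 x + 2.2 y = -17777.64
Solving the 2×2 system: x ≈ 49.8, y ≈ 22.7 km.
Check against P (with the unrounded x, y): √((x − 114.9)²+(y + 36.3)²) = 87.86 ≈ 87.86 km. ✓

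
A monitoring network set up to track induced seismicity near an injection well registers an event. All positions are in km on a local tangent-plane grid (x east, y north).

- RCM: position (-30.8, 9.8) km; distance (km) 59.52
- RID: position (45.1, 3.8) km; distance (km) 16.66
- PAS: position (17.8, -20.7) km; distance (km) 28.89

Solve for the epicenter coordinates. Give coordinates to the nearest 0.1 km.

Circle about each station: (x + 30.8)² + (y − 9.8)² = 59.52²; (x − 45.1)² + (y − 3.8)² = 16.66²; (x − 17.8)² + (y + 20.7)² = 28.89².
Subtracting the RCM equation from the RID and PAS equations removes the quadratic terms:
151.8 x − 12.0 y = 4268.84
97.2 x − 61.0 y = 2408.65
Solving the 2×2 system: x ≈ 28.6, y ≈ 6.1 km.

28.6 km east, 6.1 km north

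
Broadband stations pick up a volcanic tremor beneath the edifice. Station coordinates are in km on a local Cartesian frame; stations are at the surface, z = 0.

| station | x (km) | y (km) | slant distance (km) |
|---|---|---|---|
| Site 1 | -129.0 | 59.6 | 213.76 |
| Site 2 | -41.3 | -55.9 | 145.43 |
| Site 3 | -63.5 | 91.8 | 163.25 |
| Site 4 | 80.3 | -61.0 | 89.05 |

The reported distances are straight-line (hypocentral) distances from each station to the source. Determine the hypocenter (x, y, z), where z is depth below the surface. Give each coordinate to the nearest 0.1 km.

Each station gives a sphere (x−x_i)² + (y−y_i)² + z² = d_i² (stations at z=0).
Subtracting the Site 1 sphere from Site 2 and Site 3: z² cancels, leaving linear equations in x and y:
175.4 x − 231.0 y = 9180.79
131.0 x + 64.4 y = 11309.11
Solving: x ≈ 77.091, y ≈ 18.792 km (keep extra digits for the depth step; rounded: 77.1, 18.8).
Then from the Site 1 sphere: z² = 213.76² − (x + 129.0)² − (y − 59.6)² with x = 77.091, y = 18.792, so z ≈ 39.428 ≈ 39.4 km.

x ≈ 77.1 km, y ≈ 18.8 km, depth ≈ 39.4 km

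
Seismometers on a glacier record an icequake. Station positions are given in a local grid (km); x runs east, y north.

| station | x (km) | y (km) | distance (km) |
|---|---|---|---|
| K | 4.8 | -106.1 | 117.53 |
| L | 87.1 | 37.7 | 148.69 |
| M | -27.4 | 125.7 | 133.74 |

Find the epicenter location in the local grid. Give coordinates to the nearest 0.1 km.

Circle about each station: (x − 4.8)² + (y + 106.1)² = 117.53²; (x − 87.1)² + (y − 37.7)² = 148.69²; (x + 27.4)² + (y − 125.7)² = 133.74².
Subtracting pairs of circle equations eliminates x²+y² and gives linear equations (the radical axes):
164.6 x + 287.6 y = -10567.97
-64.4 x + 463.6 y = 1197.91
Solving the 2×2 system: x ≈ -55.3, y ≈ -5.1 km.
Check against K (with the unrounded x, y): √((x − 4.8)²+(y + 106.1)²) = 117.53 ≈ 117.53 km. ✓

x ≈ -55.3 km, y ≈ -5.1 km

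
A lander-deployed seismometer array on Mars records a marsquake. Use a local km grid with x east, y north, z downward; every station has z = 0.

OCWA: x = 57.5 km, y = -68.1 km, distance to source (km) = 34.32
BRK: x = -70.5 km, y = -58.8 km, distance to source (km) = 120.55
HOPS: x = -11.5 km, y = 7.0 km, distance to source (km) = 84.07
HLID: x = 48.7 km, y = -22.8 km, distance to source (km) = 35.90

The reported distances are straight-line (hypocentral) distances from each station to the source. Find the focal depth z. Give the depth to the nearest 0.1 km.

Each station gives a sphere (x−x_i)² + (y−y_i)² + z² = d_i² (stations at z=0).
Subtracting the OCWA sphere from BRK and HOPS: z² cancels, leaving linear equations in x and y:
-256.0 x + 18.6 y = -12870.61
-138.0 x + 150.2 y = -13652.51
Solving: x ≈ 46.796, y ≈ -47.901 km (keep extra digits for the depth step; rounded: 46.8, -47.9).
Then from the OCWA sphere: z² = 34.32² − (x − 57.5)² − (y + 68.1)² with x = 46.796, y = -47.901, so z ≈ 25.599 ≈ 25.6 km.
Check against HLID (with the unrounded solution): distance 35.90 ≈ 35.90 km. ✓

depth ≈ 25.6 km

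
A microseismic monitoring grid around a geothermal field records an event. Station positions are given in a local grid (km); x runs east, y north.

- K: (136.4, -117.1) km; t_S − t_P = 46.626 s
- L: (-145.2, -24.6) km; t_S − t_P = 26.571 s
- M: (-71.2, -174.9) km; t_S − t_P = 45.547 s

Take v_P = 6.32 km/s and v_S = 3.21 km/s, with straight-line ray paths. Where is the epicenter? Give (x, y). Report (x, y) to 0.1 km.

Distance from S−P lag: d = Δt · v_P v_S / (v_P − v_S) = Δt · (6.32·3.21)/(6.32−3.21) ≈ 6.5232·Δt.
So d_K = 304.15, d_L = 173.33, d_M = 297.11 km.
Circle about each station: (x − 136.4)² + (y + 117.1)² = 304.15²; (x + 145.2)² + (y + 24.6)² = 173.33²; (x + 71.2)² + (y + 174.9)² = 297.11².
Subtracting the K equation from the L and M equations removes the quadratic terms:
-563.2 x + 185.0 y = 51834.76
-415.2 x − 115.6 y = 7574.95
Solving the 2×2 system: x ≈ -52.1, y ≈ 121.6 km.

x ≈ -52.1 km, y ≈ 121.6 km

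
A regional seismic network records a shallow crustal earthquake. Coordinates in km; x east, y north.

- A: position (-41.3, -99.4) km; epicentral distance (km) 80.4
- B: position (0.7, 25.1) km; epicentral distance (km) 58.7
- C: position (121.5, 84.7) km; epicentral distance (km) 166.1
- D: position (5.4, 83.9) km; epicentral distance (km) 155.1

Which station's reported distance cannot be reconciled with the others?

D

Solve using three stations at a time. Using A, B, C (subtract circle equations pairwise → linear system) gives (x, y) ≈ (4.8, -33.5).
Distances from that point to each station vs reported:
  A: calculated 80.4 vs reported 80.4 → residual 0.0 km
  B: calculated 58.7 vs reported 58.7 → residual 0.0 km
  C: calculated 166.1 vs reported 166.1 → residual 0.0 km
  D: calculated 117.4 vs reported 155.1 → residual 37.7 km
A, B, C are mutually consistent (residuals ≈ 0); D is off by 37.7 km.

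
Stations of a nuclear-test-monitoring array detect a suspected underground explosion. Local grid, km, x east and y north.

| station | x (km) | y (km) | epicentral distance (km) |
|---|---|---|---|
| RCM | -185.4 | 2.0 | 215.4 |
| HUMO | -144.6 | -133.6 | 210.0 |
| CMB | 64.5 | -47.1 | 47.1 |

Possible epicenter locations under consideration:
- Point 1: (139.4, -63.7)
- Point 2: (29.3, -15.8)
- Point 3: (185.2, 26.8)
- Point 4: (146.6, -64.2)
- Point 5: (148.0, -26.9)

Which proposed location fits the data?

For each candidate, compare |candidate − station| to the reported distance:
Point 1: residuals RCM 116.0, HUMO 82.5, CMB 29.6 → max 116.0 km
Point 2: residuals RCM 0.0, HUMO 0.0, CMB 0.0 → max 0.0 km
Point 3: residuals RCM 156.0, HUMO 156.7, CMB 94.4 → max 156.7 km
Point 4: residuals RCM 123.1, HUMO 89.4, CMB 36.8 → max 123.1 km
Point 5: residuals RCM 119.3, HUMO 101.4, CMB 38.8 → max 119.3 km
Only Point 2 has all residuals ≈ 0.

Point 2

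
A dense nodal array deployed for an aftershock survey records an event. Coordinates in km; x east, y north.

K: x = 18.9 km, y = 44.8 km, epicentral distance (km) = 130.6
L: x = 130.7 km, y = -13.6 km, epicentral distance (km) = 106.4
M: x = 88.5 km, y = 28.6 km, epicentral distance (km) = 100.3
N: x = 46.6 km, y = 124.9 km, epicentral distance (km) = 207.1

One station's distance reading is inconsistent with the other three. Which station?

M

Solve using three stations at a time. Using K, L, N (subtract circle equations pairwise → linear system) gives (x, y) ≈ (49.4, -82.2).
Distances from that point to each station vs reported:
  K: calculated 130.6 vs reported 130.6 → residual 0.0 km
  L: calculated 106.4 vs reported 106.4 → residual 0.0 km
  M: calculated 117.5 vs reported 100.3 → residual 17.2 km
  N: calculated 207.1 vs reported 207.1 → residual 0.0 km
K, L, N are mutually consistent (residuals ≈ 0); M is off by 17.2 km.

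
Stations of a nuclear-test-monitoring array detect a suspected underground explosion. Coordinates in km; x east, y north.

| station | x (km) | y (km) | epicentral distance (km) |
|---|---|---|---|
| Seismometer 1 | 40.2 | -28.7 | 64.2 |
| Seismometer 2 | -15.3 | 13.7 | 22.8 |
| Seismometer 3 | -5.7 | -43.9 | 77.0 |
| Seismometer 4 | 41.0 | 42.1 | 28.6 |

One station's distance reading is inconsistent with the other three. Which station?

Seismometer 2

Solve using three stations at a time. Using Seismometer 1, Seismometer 3, Seismometer 4 (subtract circle equations pairwise → linear system) gives (x, y) ≈ (14.9, 30.3).
Distances from that point to each station vs reported:
  Seismometer 1: calculated 64.2 vs reported 64.2 → residual 0.0 km
  Seismometer 2: calculated 34.5 vs reported 22.8 → residual 11.7 km
  Seismometer 3: calculated 77.0 vs reported 77.0 → residual 0.0 km
  Seismometer 4: calculated 28.7 vs reported 28.6 → residual 0.1 km
Seismometer 1, Seismometer 3, Seismometer 4 are mutually consistent (residuals ≈ 0); Seismometer 2 is off by 11.7 km.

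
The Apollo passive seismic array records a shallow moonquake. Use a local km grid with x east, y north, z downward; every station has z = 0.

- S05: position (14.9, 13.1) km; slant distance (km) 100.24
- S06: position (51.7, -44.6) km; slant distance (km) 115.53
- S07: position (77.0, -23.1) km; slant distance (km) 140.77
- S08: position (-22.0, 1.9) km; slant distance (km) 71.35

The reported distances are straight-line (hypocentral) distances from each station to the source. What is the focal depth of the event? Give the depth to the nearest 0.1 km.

Each station gives a sphere (x−x_i)² + (y−y_i)² + z² = d_i² (stations at z=0).
Subtracting the S05 sphere from S06 and S07: z² cancels, leaving linear equations in x and y:
73.6 x − 115.4 y = 969.31
124.2 x − 72.4 y = -3699.15
Solving: x ≈ -55.204, y ≈ -43.608 km (keep extra digits for the depth step; rounded: -55.2, -43.6).
Then from the S05 sphere: z² = 100.24² − (x − 14.9)² − (y − 13.1)² with x = -55.204, y = -43.608, so z ≈ 43.791 ≈ 43.8 km.

depth ≈ 43.8 km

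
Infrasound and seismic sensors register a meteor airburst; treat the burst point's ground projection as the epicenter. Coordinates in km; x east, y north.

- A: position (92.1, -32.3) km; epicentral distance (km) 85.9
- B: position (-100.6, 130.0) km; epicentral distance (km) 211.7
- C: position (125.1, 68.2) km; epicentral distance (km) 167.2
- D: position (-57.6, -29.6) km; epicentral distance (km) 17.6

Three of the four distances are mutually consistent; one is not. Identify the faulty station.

Solve using three stations at a time. Using A, B, C (subtract circle equations pairwise → linear system) gives (x, y) ≈ (8.4, -51.5).
Distances from that point to each station vs reported:
  A: calculated 85.9 vs reported 85.9 → residual 0.0 km
  B: calculated 211.7 vs reported 211.7 → residual 0.0 km
  C: calculated 167.2 vs reported 167.2 → residual 0.0 km
  D: calculated 69.5 vs reported 17.6 → residual 51.9 km
A, B, C are mutually consistent (residuals ≈ 0); D is off by 51.9 km.

D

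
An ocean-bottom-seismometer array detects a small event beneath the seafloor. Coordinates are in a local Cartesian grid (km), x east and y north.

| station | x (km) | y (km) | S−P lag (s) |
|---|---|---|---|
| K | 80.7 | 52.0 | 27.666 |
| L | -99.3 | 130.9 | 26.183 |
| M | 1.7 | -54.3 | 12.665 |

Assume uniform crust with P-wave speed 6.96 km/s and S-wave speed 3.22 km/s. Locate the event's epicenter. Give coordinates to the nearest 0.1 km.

Distance from S−P lag: d = Δt · v_P v_S / (v_P − v_S) = Δt · (6.96·3.22)/(6.96−3.22) ≈ 5.9923·Δt.
So d_K = 165.78, d_L = 156.90, d_M = 75.89 km.
Circle about each station: (x − 80.7)² + (y − 52.0)² = 165.78²; (x + 99.3)² + (y − 130.9)² = 156.90²; (x − 1.7)² + (y + 54.3)² = 75.89².
Subtracting pairs of circle equations eliminates x²+y² and gives linear equations (the radical axes):
-360.0 x + 157.8 y = 20644.21
-158.0 x − 212.6 y = 15458.61
Solving the 2×2 system: x ≈ -67.3, y ≈ -22.7 km.

(-67.3, -22.7)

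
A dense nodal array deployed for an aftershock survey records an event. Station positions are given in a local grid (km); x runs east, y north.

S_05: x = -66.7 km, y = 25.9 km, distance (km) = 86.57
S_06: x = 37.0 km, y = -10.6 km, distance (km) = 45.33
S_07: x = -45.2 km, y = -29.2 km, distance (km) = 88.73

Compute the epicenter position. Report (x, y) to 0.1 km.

x ≈ 19.7 km, y ≈ 31.3 km

Circle about each station: (x + 66.7)² + (y − 25.9)² = 86.57²; (x − 37.0)² + (y + 10.6)² = 45.33²; (x + 45.2)² + (y + 29.2)² = 88.73².
Subtracting the S_05 equation from the S_06 and S_07 equations removes the quadratic terms:
207.4 x − 73.0 y = 1801.22
43.0 x − 110.2 y = -2602.67
Solving the 2×2 system: x ≈ 19.7, y ≈ 31.3 km.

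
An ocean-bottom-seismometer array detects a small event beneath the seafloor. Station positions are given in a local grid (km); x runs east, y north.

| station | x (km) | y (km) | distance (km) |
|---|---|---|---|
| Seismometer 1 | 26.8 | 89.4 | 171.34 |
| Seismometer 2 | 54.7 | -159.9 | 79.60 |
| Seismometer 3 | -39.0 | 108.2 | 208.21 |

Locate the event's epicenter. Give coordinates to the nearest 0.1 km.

Circle about each station: (x − 26.8)² + (y − 89.4)² = 171.34²; (x − 54.7)² + (y + 159.9)² = 79.60²; (x + 39.0)² + (y − 108.2)² = 208.21².
Subtracting the Seismometer 1 equation from the Seismometer 2 and Seismometer 3 equations removes the quadratic terms:
55.8 x − 498.6 y = 42870.74
-131.6 x + 37.6 y = -9476.37
Solving the 2×2 system: x ≈ 49.0, y ≈ -80.5 km.
Check against Seismometer 1 (with the unrounded x, y): √((x − 26.8)²+(y − 89.4)²) = 171.34 ≈ 171.34 km. ✓

(49.0, -80.5)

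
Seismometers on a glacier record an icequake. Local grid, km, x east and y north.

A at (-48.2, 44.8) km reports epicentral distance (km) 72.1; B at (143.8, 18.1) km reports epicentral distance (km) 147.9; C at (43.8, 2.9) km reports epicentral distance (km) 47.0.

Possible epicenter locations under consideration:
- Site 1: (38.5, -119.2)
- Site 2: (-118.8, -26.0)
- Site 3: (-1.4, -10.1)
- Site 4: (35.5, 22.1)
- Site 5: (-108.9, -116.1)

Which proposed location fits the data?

Site 3

For each candidate, compare |candidate − station| to the reported distance:
Site 1: residuals A 113.4, B 25.1, C 75.2 → max 113.4 km
Site 2: residuals A 27.9, B 118.4, C 118.1 → max 118.4 km
Site 3: residuals A 0.0, B 0.0, C 0.0 → max 0.0 km
Site 4: residuals A 14.6, B 39.5, C 26.1 → max 39.5 km
Site 5: residuals A 99.9, B 138.2, C 146.6 → max 146.6 km
Only Site 3 has all residuals ≈ 0.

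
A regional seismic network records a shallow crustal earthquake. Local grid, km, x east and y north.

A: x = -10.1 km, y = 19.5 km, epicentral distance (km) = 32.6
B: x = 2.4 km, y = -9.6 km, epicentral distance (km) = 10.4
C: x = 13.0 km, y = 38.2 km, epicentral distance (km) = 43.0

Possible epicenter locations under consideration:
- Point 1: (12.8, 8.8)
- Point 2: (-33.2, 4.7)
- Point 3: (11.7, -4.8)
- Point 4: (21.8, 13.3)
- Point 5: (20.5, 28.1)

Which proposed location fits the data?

For each candidate, compare |candidate − station| to the reported distance:
Point 1: residuals A 7.3, B 10.7, C 13.6 → max 13.6 km
Point 2: residuals A 5.2, B 28.0, C 14.1 → max 28.0 km
Point 3: residuals A 0.0, B 0.1, C 0.0 → max 0.1 km
Point 4: residuals A 0.1, B 19.6, C 16.6 → max 19.6 km
Point 5: residuals A 0.8, B 31.4, C 30.4 → max 31.4 km
Only Point 3 has all residuals ≈ 0.

Point 3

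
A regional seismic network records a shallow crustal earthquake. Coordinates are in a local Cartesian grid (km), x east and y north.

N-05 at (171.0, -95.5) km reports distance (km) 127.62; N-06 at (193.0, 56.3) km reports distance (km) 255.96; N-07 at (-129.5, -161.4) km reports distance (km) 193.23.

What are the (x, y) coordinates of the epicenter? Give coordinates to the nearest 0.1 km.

Circle about each station: (x − 171.0)² + (y + 95.5)² = 127.62²; (x − 193.0)² + (y − 56.3)² = 255.96²; (x + 129.5)² + (y + 161.4)² = 193.23².
Subtracting the N-05 equation from the N-06 and N-07 equations removes the quadratic terms:
44.0 x + 303.6 y = -47171.22
-601.0 x − 131.8 y = -16592.01
Solving the 2×2 system: x ≈ 63.7, y ≈ -164.6 km.

63.7 km east, -164.6 km north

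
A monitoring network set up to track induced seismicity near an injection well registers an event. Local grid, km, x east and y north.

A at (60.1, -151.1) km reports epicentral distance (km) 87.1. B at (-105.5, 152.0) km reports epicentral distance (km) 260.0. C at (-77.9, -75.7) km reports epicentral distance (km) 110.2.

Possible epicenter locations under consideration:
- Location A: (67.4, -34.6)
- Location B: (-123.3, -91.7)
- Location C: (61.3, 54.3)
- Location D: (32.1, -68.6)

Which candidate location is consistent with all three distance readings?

For each candidate, compare |candidate − station| to the reported distance:
Location A: residuals A 29.6, B 5.6, C 40.8 → max 40.8 km
Location B: residuals A 105.7, B 15.7, C 62.1 → max 105.7 km
Location C: residuals A 118.3, B 66.7, C 80.3 → max 118.3 km
Location D: residuals A 0.0, B 0.0, C 0.0 → max 0.0 km
Only Location D has all residuals ≈ 0.

Location D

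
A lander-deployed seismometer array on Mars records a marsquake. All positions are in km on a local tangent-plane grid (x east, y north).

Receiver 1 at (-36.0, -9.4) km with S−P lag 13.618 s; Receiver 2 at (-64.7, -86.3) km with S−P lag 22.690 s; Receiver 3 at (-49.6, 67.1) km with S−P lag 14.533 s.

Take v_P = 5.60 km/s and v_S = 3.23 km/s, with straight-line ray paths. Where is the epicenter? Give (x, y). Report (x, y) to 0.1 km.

Distance from S−P lag: d = Δt · v_P v_S / (v_P − v_S) = Δt · (5.60·3.23)/(5.60−3.23) ≈ 7.6321·Δt.
So d_Receiver 1 = 103.93, d_Receiver 2 = 173.17, d_Receiver 3 = 110.92 km.
Circle about each station: (x + 36.0)² + (y + 9.4)² = 103.93²; (x + 64.7)² + (y + 86.3)² = 173.17²; (x + 49.6)² + (y − 67.1)² = 110.92².
Subtracting the Receiver 1 equation from the Receiver 2 and Receiver 3 equations removes the quadratic terms:
-57.4 x − 153.8 y = -8936.98
-27.2 x + 153.0 y = 4076.41
Solving the 2×2 system: x ≈ 57.1, y ≈ 36.8 km.

x ≈ 57.1 km, y ≈ 36.8 km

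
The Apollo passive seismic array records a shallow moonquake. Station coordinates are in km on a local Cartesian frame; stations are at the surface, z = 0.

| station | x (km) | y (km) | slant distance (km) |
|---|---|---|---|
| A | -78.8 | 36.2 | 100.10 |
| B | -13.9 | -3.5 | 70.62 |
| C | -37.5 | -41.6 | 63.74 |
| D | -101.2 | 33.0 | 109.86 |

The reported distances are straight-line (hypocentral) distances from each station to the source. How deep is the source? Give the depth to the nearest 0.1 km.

Each station gives a sphere (x−x_i)² + (y−y_i)² + z² = d_i² (stations at z=0).
Subtracting the A sphere from B and C: z² cancels, leaving linear equations in x and y:
129.8 x − 79.4 y = -2281.59
82.6 x − 155.6 y = 1574.15
Solving: x ≈ -35.195, y ≈ -28.800 km (keep extra digits for the depth step; rounded: -35.2, -28.8).
Then from the A sphere: z² = 100.10² − (x + 78.8)² − (y − 36.2)² with x = -35.195, y = -28.800, so z ≈ 62.399 ≈ 62.4 km.
Check against D (with the unrounded solution): distance 109.86 ≈ 109.86 km. ✓

depth ≈ 62.4 km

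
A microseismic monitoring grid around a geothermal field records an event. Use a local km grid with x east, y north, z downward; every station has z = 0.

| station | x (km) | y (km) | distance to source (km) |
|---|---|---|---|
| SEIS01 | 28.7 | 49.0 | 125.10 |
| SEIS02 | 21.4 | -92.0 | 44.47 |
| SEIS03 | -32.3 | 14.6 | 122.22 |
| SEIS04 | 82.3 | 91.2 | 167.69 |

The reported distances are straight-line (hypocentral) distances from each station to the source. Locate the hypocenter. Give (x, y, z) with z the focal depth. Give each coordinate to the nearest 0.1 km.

x ≈ 50.5 km, y ≈ -71.3 km, depth ≈ 26.5 km

Each station gives a sphere (x−x_i)² + (y−y_i)² + z² = d_i² (stations at z=0).
Subtracting the SEIS01 sphere from SEIS02 and SEIS03: z² cancels, leaving linear equations in x and y:
-14.6 x − 282.0 y = 19369.70
-122.0 x − 68.8 y = -1255.96
Solving: x ≈ 50.504, y ≈ -71.302 km (keep extra digits for the depth step; rounded: 50.5, -71.3).
Then from the SEIS01 sphere: z² = 125.10² − (x − 28.7)² − (y − 49.0)² with x = 50.504, y = -71.302, so z ≈ 26.496 ≈ 26.5 km.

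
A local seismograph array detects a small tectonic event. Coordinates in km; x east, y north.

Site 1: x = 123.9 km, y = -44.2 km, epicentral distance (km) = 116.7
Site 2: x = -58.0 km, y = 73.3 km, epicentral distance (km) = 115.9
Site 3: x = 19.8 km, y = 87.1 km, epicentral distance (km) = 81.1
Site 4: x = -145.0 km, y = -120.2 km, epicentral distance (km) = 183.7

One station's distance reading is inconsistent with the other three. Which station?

Site 3

Solve using three stations at a time. Using Site 1, Site 2, Site 4 (subtract circle equations pairwise → linear system) gives (x, y) ≈ (9.5, -20.9).
Distances from that point to each station vs reported:
  Site 1: calculated 116.7 vs reported 116.7 → residual 0.0 km
  Site 2: calculated 115.9 vs reported 115.9 → residual 0.0 km
  Site 3: calculated 108.5 vs reported 81.1 → residual 27.4 km
  Site 4: calculated 183.7 vs reported 183.7 → residual 0.0 km
Site 1, Site 2, Site 4 are mutually consistent (residuals ≈ 0); Site 3 is off by 27.4 km.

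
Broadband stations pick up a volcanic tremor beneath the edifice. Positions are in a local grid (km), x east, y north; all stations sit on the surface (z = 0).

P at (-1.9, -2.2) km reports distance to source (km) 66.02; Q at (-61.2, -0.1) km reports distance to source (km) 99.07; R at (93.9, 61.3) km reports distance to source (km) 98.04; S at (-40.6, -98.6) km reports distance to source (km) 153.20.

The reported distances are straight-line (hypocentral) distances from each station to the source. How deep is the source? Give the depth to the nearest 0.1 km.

z ≈ 52.4 km

Each station gives a sphere (x−x_i)² + (y−y_i)² + z² = d_i² (stations at z=0).
Subtracting the P sphere from Q and R: z² cancels, leaving linear equations in x and y:
-118.6 x + 4.2 y = -1719.22
191.6 x + 127.0 y = 7313.25
Solving: x ≈ 15.697, y ≈ 33.904 km (keep extra digits for the depth step; rounded: 15.7, 33.9).
Then from the P sphere: z² = 66.02² − (x + 1.9)² − (y + 2.2)² with x = 15.697, y = 33.904, so z ≈ 52.397 ≈ 52.4 km.
Check against S (with the unrounded solution): distance 153.21 ≈ 153.20 km. ✓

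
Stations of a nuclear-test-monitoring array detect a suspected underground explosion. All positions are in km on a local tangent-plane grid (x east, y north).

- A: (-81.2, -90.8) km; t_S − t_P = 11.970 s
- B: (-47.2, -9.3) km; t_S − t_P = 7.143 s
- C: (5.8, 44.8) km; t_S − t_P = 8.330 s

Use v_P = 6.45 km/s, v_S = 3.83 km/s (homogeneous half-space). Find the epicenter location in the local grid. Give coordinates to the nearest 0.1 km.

x ≈ 15.8 km, y ≈ -33.1 km

Distance from S−P lag: d = Δt · v_P v_S / (v_P − v_S) = Δt · (6.45·3.83)/(6.45−3.83) ≈ 9.4288·Δt.
So d_A = 112.86, d_B = 67.35, d_C = 78.54 km.
Circle about each station: (x + 81.2)² + (y + 90.8)² = 112.86²; (x + 47.2)² + (y + 9.3)² = 67.35²; (x − 5.8)² + (y − 44.8)² = 78.54².
Subtracting the A equation from the B and C equations removes the quadratic terms:
68.0 x + 163.0 y = -4322.39
174.0 x + 271.2 y = -6228.55
Solving the 2×2 system: x ≈ 15.8, y ≈ -33.1 km.
Check against A (with the unrounded x, y): √((x + 81.2)²+(y + 90.8)²) = 112.87 ≈ 112.86 km. ✓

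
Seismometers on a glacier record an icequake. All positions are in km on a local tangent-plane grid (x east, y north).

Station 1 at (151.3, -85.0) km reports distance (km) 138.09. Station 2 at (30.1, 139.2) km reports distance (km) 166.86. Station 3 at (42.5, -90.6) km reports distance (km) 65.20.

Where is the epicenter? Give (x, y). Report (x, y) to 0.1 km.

x ≈ 25.7 km, y ≈ -27.6 km

Circle about each station: (x − 151.3)² + (y + 85.0)² = 138.09²; (x − 30.1)² + (y − 139.2)² = 166.86²; (x − 42.5)² + (y + 90.6)² = 65.20².
Subtracting pairs of circle equations eliminates x²+y² and gives linear equations (the radical axes):
-242.4 x + 448.4 y = -18607.45
-217.6 x − 11.2 y = -5284.27
Solving the 2×2 system: x ≈ 25.7, y ≈ -27.6 km.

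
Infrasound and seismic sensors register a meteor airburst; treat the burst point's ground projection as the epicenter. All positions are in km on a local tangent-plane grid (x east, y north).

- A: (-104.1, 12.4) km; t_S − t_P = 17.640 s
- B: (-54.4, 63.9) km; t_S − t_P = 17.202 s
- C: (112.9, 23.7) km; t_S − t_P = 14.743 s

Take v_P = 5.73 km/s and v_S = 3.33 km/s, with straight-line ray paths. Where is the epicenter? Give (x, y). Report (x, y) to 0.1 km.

Distance from S−P lag: d = Δt · v_P v_S / (v_P − v_S) = Δt · (5.73·3.33)/(5.73−3.33) ≈ 7.9504·Δt.
So d_A = 140.24, d_B = 136.76, d_C = 117.21 km.
Circle about each station: (x + 104.1)² + (y − 12.4)² = 140.24²; (x + 54.4)² + (y − 63.9)² = 136.76²; (x − 112.9)² + (y − 23.7)² = 117.21².
Subtracting the A equation from the B and C equations removes the quadratic terms:
99.4 x + 103.0 y = -2984.04
434.0 x + 22.6 y = 8246.60
Solving the 2×2 system: x ≈ 21.6, y ≈ -49.8 km.

21.6 km east, -49.8 km north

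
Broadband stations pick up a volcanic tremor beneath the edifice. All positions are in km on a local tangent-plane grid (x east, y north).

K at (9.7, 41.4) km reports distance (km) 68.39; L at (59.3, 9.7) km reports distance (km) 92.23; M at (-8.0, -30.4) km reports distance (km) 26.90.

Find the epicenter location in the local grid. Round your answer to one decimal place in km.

Circle about each station: (x − 9.7)² + (y − 41.4)² = 68.39²; (x − 59.3)² + (y − 9.7)² = 92.23²; (x + 8.0)² + (y + 30.4)² = 26.90².
Subtracting the K equation from the L and M equations removes the quadratic terms:
99.2 x − 63.4 y = -2026.65
-35.4 x − 143.6 y = 3133.69
Solving the 2×2 system: x ≈ -29.7, y ≈ -14.5 km.
Check against K (with the unrounded x, y): √((x − 9.7)²+(y − 41.4)²) = 68.39 ≈ 68.39 km. ✓

-29.7 km east, -14.5 km north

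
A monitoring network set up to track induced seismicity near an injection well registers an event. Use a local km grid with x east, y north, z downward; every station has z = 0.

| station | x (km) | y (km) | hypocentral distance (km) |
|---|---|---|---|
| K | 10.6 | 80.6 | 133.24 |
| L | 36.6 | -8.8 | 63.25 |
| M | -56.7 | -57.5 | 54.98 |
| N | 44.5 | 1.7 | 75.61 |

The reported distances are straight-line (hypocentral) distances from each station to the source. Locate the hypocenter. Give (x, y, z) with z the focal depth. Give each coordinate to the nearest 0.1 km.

Each station gives a sphere (x−x_i)² + (y−y_i)² + z² = d_i² (stations at z=0).
Subtracting the K sphere from L and M: z² cancels, leaving linear equations in x and y:
52.0 x − 178.8 y = 8560.62
-134.6 x − 276.2 y = 14642.52
Solving: x ≈ -6.600, y ≈ -49.798 km (keep extra digits for the depth step; rounded: -6.6, -49.8).
Then from the K sphere: z² = 133.24² − (x − 10.6)² − (y − 80.6)² with x = -6.600, y = -49.798, so z ≈ 21.294 ≈ 21.3 km.

x ≈ -6.6 km, y ≈ -49.8 km, depth ≈ 21.3 km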